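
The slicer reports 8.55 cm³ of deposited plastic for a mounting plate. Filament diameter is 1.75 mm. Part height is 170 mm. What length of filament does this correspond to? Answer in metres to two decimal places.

3.55 m

A = π r² = π × 0.875² = 2.4053 mm².
L = 8550 mm³ / 2.4053 mm² = 3554.65 mm, i.e. 3.55 m.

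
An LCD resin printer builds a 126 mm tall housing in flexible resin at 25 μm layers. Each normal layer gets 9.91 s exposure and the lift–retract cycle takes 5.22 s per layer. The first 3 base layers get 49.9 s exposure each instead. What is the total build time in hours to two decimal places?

21.22 hours

Layers = ⌈126/0.025⌉ = 5040.
Base layers = 3 × (49.9 + 5.22) = 165.36 s.
Remaining layers = 5037 × (9.91 + 5.22), so 76209.81 s.
Sum: 165.36 + 76209.81 = 76375.17 s → 21.22 hours.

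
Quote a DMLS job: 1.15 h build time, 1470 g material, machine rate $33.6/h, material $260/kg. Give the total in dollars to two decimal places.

Machine cost: 33.6 × 1.15 → $38.64.
Material cost: 260 × 1470/1000 → $382.20.
Job cost: 38.64 + 382.20 = $420.84.

$420.84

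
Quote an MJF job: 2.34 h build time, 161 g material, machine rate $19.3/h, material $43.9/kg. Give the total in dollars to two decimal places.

$52.23

Time charge = 19.3 × 2.34, so $45.162.
Material cost: 43.9 × 161/1000 → $7.0679.
Total = 45.162 + 7.0679 = 52.2299 ≈ $52.23.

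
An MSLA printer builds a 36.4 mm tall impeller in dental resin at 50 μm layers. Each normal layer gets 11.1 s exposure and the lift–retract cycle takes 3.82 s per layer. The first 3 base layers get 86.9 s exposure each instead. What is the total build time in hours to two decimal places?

Layer count = ceil(36.4 / 0.05) = 728.
Burn-in layers = 3 × (86.9 + 3.82) = 272.16 s.
Regular layers = 725 × (11.1 + 3.82) = 10817 s.
Total = 272.16 + 10817 = 11089.16 s = 3.08 hours.

3.08 hours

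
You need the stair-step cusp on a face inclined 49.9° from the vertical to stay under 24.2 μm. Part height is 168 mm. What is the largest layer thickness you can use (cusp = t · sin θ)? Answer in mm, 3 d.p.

Layer height = cusp / sin(49.9°) = 0.0242 / 0.7649 = 0.032 mm.

0.032 mm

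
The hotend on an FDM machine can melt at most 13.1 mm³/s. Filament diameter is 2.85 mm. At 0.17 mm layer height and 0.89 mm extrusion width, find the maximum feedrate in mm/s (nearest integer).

87 mm/s

A = 0.17 × 0.89, so 0.1513 mm².
v_max = Q/A = 13.1/0.1513 = 86.58 mm/s → 87 mm/s.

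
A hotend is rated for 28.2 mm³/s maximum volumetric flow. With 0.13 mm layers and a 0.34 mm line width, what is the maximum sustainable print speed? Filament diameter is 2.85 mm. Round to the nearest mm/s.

A = 0.13 × 0.34 = 0.0442 mm².
Max speed = 28.2 / 0.0442 = 638.01 ≈ 638 mm/s.

638 mm/s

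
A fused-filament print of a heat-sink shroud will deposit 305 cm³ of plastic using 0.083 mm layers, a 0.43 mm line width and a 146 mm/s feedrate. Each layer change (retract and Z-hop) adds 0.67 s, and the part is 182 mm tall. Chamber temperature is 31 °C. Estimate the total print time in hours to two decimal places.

16.67 hours

Bead cross-section = 0.083 × 0.43 = 0.03569 mm².
Toolpath length = 305 cm³ / 0.03569 mm² = 305000 / 0.03569 = 8545811.2 mm.
Print-move time = 8545811.2 / 146, so 58533 s.
Number of layers: 182 / 0.083 → 2193 (rounded up).
Layer-change overhead = 2193 × 0.67 = 1469.31 s.
Altogether 58533 + 1469.31 = 60002.31 s, i.e. 16.67 hours.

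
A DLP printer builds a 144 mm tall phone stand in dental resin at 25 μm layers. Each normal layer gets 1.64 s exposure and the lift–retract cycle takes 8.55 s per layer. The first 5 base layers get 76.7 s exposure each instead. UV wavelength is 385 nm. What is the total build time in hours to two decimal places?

16.41 hours

Layers = ⌈144/0.025⌉ = 5760.
Bottom layers = 5 × (76.7 + 8.55) = 426.25 s.
Regular layers = 5755 × (1.64 + 8.55), so 58643.45 s.
Total = 426.25 + 58643.45 = 59069.7 s = 16.41 hours.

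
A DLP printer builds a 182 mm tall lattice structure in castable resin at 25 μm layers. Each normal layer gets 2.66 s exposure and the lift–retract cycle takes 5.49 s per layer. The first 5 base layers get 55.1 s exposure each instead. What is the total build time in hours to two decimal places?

Layers = ⌈182/0.025⌉ = 7280.
Base layers = 5 × (55.1 + 5.49) = 302.95 s.
Normal layers = 7275 × (2.66 + 5.49), so 59291.25 s.
Total = 302.95 + 59291.25 = 59594.2 s = 16.55 hours.

16.55 hours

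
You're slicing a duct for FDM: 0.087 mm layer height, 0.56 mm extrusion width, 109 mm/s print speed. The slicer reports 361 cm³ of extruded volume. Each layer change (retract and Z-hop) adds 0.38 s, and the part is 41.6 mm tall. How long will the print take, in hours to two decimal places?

18.93 hours

Bead cross-section = 0.087 × 0.56, so 0.04872 mm².
Path length: 361000 mm³ / 0.04872 mm² → 7409688 mm.
Time extruding: 7409688 / 109 → 67978.8 s.
Layers = ⌈41.6/0.087⌉ = 479.
Layer-change overhead = 479 × 0.38 = 182.02 s.
Total = 67978.8 + 182.02 = 68160.82 s = 18.93 hours.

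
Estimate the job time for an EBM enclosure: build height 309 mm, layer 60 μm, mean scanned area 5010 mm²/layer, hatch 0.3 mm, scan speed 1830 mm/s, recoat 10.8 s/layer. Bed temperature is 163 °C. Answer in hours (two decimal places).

28.50 hours

Layers = ⌈309/0.06⌉ = 5150.
Scan path per layer = 5010 / 0.3 = 16700 mm.
Scan time per layer = 16700 / 1830 = 9.1257 s.
Layer cycle: 9.1257 + 10.8 → 19.9257 s.
5150 layers × 19.9257 s/layer = 102617.355 s, i.e. 28.50 hours.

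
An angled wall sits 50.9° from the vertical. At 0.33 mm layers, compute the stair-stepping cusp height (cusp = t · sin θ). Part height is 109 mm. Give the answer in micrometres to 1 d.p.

Cusp = layer height × sin(50.9°) = 0.33 × 0.7760 = 0.25608 mm = 256.1 μm.

256.1 μm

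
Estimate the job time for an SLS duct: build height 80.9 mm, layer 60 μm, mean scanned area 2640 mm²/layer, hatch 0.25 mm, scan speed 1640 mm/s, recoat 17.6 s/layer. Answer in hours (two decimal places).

Layer count = ceil(80.9 / 0.06) = 1349.
Hatch length per layer = 2640 / 0.25, so 10560 mm.
Laser time per layer: 10560 / 1640 → 6.439 s.
Time per layer = 6.439 + 17.6, so 24.039 s.
1349 layers × 24.039 s/layer = 32428.611 s, i.e. 9.01 hours.

9.01 hours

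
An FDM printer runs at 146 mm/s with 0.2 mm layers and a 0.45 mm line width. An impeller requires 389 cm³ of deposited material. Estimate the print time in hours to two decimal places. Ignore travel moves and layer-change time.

Line area: 0.2 × 0.45 → 0.09 mm².
Toolpath length = 389 cm³ / 0.09 mm² = 389000 / 0.09 = 4322222.2 mm.
Print-move time: 4322222.2 / 146 → 29604.3 s.
Converting: 29604.3 s = 8.22 hours.

8.22 hours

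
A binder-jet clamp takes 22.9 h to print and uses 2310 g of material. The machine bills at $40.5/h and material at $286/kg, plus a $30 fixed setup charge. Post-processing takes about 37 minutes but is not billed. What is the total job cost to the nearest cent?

Machine-time cost: 40.5 × 22.9 → $927.45.
Material charge = 286 × 2310/1000, so $660.66.
Adding setup: 927.45 + 660.66 + 30 → $1618.11.

$1618.11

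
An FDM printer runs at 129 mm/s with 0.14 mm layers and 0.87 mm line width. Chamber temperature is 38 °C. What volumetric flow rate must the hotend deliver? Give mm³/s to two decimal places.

Extrusion cross-section = 0.14 × 0.87, so 0.1218 mm².
Q = v·A = 129 × 0.1218 = 15.71 mm³/s.

15.71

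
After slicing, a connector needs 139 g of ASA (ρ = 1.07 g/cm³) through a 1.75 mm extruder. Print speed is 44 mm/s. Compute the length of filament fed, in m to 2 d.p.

54.01 m

Volume = 139 g / 1.07 g·cm⁻³ = 129.9065 cm³ = 129906.5 mm³.
A = π r² = π × 0.875² = 2.4053 mm².
L = V/A = 129906.5/2.4053 = 54008.44 mm → 54.01 m.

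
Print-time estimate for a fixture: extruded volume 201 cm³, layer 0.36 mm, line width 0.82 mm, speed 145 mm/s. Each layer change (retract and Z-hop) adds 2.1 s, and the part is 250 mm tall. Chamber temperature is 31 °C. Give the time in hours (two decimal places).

1.71 hours

Bead cross-section = 0.36 × 0.82, so 0.2952 mm².
Path length: 201000 mm³ / 0.2952 mm² → 680894.3 mm.
Extrusion time: 680894.3 / 145 → 4695.8 s.
Layers = ⌈250/0.36⌉ = 695.
Layer-change overhead = 695 × 2.1, so 1459.5 s.
Total = 4695.8 + 1459.5 = 6155.3 s = 1.71 hours.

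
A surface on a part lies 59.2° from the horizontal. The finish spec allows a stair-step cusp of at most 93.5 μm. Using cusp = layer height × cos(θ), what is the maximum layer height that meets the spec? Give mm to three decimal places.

t = h_c / cos θ = 0.0935 / 0.5120 = 0.183 mm.

0.183 mm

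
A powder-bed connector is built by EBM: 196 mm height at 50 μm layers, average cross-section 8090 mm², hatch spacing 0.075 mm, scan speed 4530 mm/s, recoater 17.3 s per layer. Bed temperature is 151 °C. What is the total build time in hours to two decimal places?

44.77 hours

Layer count = ceil(196 / 0.05) = 3920.
Per-layer scan distance: 8090 / 0.075 → 107866.7 mm.
Beam time per layer = 107866.7 / 4530 = 23.8116 s.
Per-layer time = 23.8116 + 17.3 = 41.1116 s.
Total: 3920 × 41.1116 s = 161157.472 s → 44.77 hours.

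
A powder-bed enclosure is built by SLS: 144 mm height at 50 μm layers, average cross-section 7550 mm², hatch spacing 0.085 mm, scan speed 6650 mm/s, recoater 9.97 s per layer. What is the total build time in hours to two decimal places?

Number of layers: 144 / 0.05 → 2880 (rounded up).
Per-layer scan distance = 7550 / 0.085 = 88823.5 mm.
Laser time per layer = 88823.5 / 6650 = 13.3569 s.
Time per layer = 13.3569 + 9.97, so 23.3269 s.
Build time = 2880 × 23.3269 = 67181.472 s = 18.66 hours.

18.66 hours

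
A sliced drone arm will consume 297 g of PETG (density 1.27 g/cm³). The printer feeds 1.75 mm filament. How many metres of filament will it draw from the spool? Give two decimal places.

Volume = 297 g / 1.27 g·cm⁻³ = 233.8583 cm³ = 233858.3 mm³.
A = π r² = π × 0.875² = 2.4053 mm².
L = V/A = 233858.3/2.4053 = 97226.25 mm → 97.23 m.

97.23 m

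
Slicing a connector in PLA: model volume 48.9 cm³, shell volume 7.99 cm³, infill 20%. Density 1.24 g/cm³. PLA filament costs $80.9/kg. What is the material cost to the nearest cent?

Infill region: 48.9 − 7.99 → 40.91 cm³.
Infill deposited: 0.20 × 40.91 → 8.182 cm³.
Total printed volume: 7.99 + 8.182 → 16.172 cm³.
Mass = 16.172 × 1.24, so 20.05328 g.
At $80.9/kg: 20.05328/1000 × 80.9 = $1.62.

$1.62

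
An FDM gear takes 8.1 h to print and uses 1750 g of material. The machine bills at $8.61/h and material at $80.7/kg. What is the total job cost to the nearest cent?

Machine-time cost: 8.61 × 8.1 → $69.741.
Material charge: 80.7 × 1750/1000 → $141.225.
Total = 69.741 + 141.225 = 210.966 ≈ $210.97.

$210.97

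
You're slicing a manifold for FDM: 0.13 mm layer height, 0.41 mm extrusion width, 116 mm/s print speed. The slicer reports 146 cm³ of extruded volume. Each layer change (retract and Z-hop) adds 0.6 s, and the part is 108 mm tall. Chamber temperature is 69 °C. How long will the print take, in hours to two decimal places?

6.70 hours

Extrusion cross-section = 0.13 × 0.41 = 0.0533 mm².
Total extruded path = 146000/0.0533 = 2739212 mm.
Extrusion time = 2739212 / 116 = 23613.9 s.
Layer count = ceil(108 / 0.13) = 831.
Z-hop total = 831 × 0.6 = 498.6 s.
Altogether 23613.9 + 498.6 = 24112.5 s, i.e. 6.70 hours.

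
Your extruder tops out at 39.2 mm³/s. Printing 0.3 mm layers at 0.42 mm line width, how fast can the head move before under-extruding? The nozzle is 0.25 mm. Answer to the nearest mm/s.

Bead cross-section = 0.3 × 0.42, so 0.126 mm².
Max speed = 39.2 / 0.126 = 311.11 ≈ 311 mm/s.

311 mm/s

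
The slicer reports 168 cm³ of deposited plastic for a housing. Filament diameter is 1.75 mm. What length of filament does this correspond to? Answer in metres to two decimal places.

A = π r² = π × 0.875² = 2.4053 mm².
L = 168000 mm³ / 2.4053 mm² = 69845.76 mm, i.e. 69.85 m.

69.85 m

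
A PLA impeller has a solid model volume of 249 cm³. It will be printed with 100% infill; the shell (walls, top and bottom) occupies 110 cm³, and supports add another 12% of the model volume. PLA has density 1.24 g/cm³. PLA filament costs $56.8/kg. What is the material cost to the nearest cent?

$19.64

Volume inside the shell = 249 − 110, so 139 cm³.
Infill deposited = 1.00 × 139, so 139 cm³.
Support: 0.12 × 249 → 29.88 cm³.
Total extruded = 110 + 139 + 29.88 = 278.88 cm³.
Mass: 278.88 × 1.24 → 345.8112 g.
At $56.8/kg: 345.8112/1000 × 56.8 = $19.64.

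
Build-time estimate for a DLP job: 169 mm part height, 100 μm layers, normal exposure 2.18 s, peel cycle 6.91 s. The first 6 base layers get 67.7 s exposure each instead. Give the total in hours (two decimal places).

4.38 hours

Layers = ⌈169/0.1⌉ = 1690.
Burn-in layers: 6 × (67.7 + 6.91) → 447.66 s.
Normal layers = 1684 × (2.18 + 6.91), so 15307.56 s.
Sum: 447.66 + 15307.56 = 15755.22 s → 4.38 hours.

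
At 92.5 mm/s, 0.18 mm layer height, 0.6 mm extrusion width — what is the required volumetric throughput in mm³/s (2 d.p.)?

9.99

Bead cross-section = 0.18 × 0.6, so 0.108 mm².
Q = v·A = 92.5 × 0.108 = 9.99 mm³/s.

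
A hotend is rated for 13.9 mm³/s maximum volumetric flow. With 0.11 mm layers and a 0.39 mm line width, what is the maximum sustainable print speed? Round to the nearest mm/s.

Bead cross-section = 0.11 × 0.39 = 0.0429 mm².
Max speed = 13.9 / 0.0429 = 324.01 ≈ 324 mm/s.

324 mm/s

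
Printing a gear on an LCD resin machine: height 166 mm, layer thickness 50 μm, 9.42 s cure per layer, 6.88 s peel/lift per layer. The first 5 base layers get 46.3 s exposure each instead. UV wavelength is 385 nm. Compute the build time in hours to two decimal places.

15.08 hours

Layers = ⌈166/0.05⌉ = 3320.
Bottom layers = 5 × (46.3 + 6.88) = 265.9 s.
Regular layers = 3315 × (9.42 + 6.88), so 54034.5 s.
Total = 265.9 + 54034.5 = 54300.4 s = 15.08 hours.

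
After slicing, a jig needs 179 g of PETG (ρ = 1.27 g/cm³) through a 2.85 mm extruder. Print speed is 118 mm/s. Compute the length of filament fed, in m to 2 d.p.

Volume = 179 g / 1.27 g·cm⁻³ = 140.9449 cm³ = 140944.9 mm³.
Cross-section of 2.85 mm filament: π·(2.85/2)² = 6.3794 mm².
Length = 140944.9 / 6.3794 = 22093.75 mm = 22.09 m.

22.09 m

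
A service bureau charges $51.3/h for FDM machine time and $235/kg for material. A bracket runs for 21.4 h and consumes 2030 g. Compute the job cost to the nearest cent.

Time charge = 51.3 × 21.4, so $1097.82.
Material charge = 235 × 2030/1000 = $477.05.
Job cost: 1097.82 + 477.05 = $1574.87.

$1574.87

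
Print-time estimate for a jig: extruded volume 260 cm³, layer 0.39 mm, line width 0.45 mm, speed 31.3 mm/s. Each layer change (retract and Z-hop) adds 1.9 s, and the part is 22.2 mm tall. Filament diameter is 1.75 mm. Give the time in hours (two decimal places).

Extrusion cross-section = 0.39 × 0.45, so 0.1755 mm².
Total extruded path = 260000/0.1755 = 1481481.5 mm.
Time extruding = 1481481.5 / 31.3 = 47331.7 s.
Layer count = ceil(22.2 / 0.39) = 57.
Non-print overhead: 57 × 1.9 → 108.3 s.
Altogether 47331.7 + 108.3 = 47440 s, i.e. 13.18 hours.

13.18 hours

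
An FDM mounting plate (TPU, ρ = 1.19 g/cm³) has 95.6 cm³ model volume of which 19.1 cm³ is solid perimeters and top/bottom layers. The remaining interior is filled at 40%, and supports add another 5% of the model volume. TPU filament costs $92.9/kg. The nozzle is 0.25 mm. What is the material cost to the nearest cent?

Volume inside the shell: 95.6 − 19.1 → 76.5 cm³.
Deposited infill = 0.40 × 76.5 = 30.6 cm³.
Support = 0.05 × 95.6, so 4.78 cm³.
Deposited volume = 19.1 + 30.6 + 4.78 = 54.48 cm³.
Mass = 54.48 × 1.19, so 64.8312 g.
At $92.9/kg: 64.8312/1000 × 92.9 = $6.02.

$6.02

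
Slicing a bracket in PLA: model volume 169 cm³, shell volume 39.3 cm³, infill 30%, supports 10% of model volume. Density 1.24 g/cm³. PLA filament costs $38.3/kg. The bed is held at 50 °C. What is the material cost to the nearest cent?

$4.52

Volume inside the shell = 169 − 39.3 = 129.7 cm³.
Infill deposited = 0.30 × 129.7, so 38.91 cm³.
Support = 0.10 × 169, so 16.9 cm³.
Total printed volume: 39.3 + 38.91 + 16.9 → 95.11 cm³.
Mass: 95.11 × 1.24 → 117.9364 g.
Cost = 117.9364 g / 1000 × $38.3/kg = $4.52.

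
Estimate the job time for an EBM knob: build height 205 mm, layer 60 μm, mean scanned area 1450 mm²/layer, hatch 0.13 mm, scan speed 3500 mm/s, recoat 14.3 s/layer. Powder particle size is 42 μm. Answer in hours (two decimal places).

Layers = ⌈205/0.06⌉ = 3417.
Scan path per layer = 1450 / 0.13, so 11153.8 mm.
Beam time per layer = 11153.8 / 3500 = 3.1868 s.
Time per layer = 3.1868 + 14.3 = 17.4868 s.
Build time = 3417 × 17.4868 = 59752.3956 s = 16.60 hours.

16.60 hours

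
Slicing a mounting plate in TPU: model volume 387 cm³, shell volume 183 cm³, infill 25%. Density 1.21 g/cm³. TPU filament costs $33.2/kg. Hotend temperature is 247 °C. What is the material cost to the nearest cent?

Volume inside the shell = 387 − 183, so 204 cm³.
Deposited infill: 0.25 × 204 → 51 cm³.
Total extruded = 183 + 51, so 234 cm³.
Mass = 234 × 1.21 = 283.14 g.
At $33.2/kg: 283.14/1000 × 33.2 = $9.40.

$9.40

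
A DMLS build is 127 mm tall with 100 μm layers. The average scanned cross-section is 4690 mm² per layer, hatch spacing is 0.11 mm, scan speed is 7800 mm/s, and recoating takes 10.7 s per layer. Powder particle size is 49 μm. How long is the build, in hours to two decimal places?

5.70 hours

Layers = ⌈127/0.1⌉ = 1270.
Hatch length per layer: 4690 / 0.11 → 42636.4 mm.
Laser time per layer = 42636.4 / 7800, so 5.4662 s.
Time per layer = 5.4662 + 10.7, so 16.1662 s.
Total: 1270 × 16.1662 s = 20531.074 s → 5.70 hours.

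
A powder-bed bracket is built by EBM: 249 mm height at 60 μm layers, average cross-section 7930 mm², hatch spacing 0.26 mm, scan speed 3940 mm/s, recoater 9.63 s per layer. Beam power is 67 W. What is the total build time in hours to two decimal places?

Layer count = ceil(249 / 0.06) = 4150.
Per-layer scan distance: 7930 / 0.26 → 30500 mm.
Beam time per layer = 30500 / 3940, so 7.7411 s.
Layer cycle: 7.7411 + 9.63 → 17.3711 s.
4150 layers × 17.3711 s/layer = 72090.065 s, i.e. 20.03 hours.

20.03 hours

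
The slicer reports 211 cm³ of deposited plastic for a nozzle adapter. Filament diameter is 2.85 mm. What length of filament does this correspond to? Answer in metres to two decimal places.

33.08 m

A = π r² = π × 1.425² = 6.3794 mm².
L = 211000 mm³ / 6.3794 mm² = 33075.21 mm, i.e. 33.08 m.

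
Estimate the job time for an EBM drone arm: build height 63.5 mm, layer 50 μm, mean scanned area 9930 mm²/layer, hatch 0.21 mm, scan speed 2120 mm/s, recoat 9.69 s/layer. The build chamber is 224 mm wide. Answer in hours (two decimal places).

Number of layers: 63.5 / 0.05 → 1270 (rounded up).
Scan path per layer = 9930 / 0.21, so 47285.7 mm.
Beam time per layer = 47285.7 / 2120, so 22.3046 s.
Layer cycle: 22.3046 + 9.69 → 31.9946 s.
Total: 1270 × 31.9946 s = 40633.142 s → 11.29 hours.

11.29 hours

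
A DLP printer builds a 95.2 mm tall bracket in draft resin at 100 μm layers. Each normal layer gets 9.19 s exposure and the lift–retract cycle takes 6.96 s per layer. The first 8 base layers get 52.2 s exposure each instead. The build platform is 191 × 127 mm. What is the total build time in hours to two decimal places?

Layers = ⌈95.2/0.1⌉ = 952.
Burn-in layers = 8 × (52.2 + 6.96) = 473.28 s.
Remaining layers = 944 × (9.19 + 6.96) = 15245.6 s.
Total = 473.28 + 15245.6 = 15718.88 s = 4.37 hours.

4.37 hours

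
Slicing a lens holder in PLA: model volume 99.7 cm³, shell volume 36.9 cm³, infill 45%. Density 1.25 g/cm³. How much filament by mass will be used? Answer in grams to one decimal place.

Interior volume = 99.7 − 36.9, so 62.8 cm³.
Deposited infill = 0.45 × 62.8 = 28.26 cm³.
Total extruded: 36.9 + 28.26 → 65.16 cm³.
Mass = 65.16 × 1.25 = 81.45 g.

81.5 g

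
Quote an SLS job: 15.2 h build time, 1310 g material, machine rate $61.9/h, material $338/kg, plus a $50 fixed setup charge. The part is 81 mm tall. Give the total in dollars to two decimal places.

$1433.66

Machine cost = 61.9 × 15.2 = $940.88.
Material charge = 338 × 1310/1000, so $442.78.
Adding setup: 940.88 + 442.78 + 50 → $1433.66.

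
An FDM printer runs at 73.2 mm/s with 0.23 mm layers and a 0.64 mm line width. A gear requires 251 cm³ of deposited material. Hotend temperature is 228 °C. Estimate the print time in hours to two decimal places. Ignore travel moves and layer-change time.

6.47 hours

Extrusion cross-section = 0.23 × 0.64, so 0.1472 mm².
Path length: 251000 mm³ / 0.1472 mm² → 1705163 mm.
Extrusion time = 1705163 / 73.2, so 23294.6 s.
23294.6 s = 6.47 hours.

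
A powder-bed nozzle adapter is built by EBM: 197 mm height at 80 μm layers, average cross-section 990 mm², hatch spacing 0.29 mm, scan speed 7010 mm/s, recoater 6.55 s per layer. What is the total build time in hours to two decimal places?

Number of layers: 197 / 0.08 → 2463 (rounded up).
Hatch length per layer: 990 / 0.29 → 3413.8 mm.
Beam time per layer: 3413.8 / 7010 → 0.487 s.
Per-layer time = 0.487 + 6.55 = 7.037 s.
Build time = 2463 × 7.037 = 17332.131 s = 4.81 hours.

4.81 hours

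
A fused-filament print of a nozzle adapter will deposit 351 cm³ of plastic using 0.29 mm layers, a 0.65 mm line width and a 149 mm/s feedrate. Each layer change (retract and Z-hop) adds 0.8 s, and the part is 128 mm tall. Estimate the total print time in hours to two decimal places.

Extrusion cross-section = 0.29 × 0.65 = 0.1885 mm².
Toolpath length = 351 cm³ / 0.1885 mm² = 351000 / 0.1885 = 1862069 mm.
Time extruding = 1862069 / 149, so 12497.1 s.
Layers = ⌈128/0.29⌉ = 442.
Z-hop total: 442 × 0.8 → 353.6 s.
Total = 12497.1 + 353.6 = 12850.7 s = 3.57 hours.

3.57 hours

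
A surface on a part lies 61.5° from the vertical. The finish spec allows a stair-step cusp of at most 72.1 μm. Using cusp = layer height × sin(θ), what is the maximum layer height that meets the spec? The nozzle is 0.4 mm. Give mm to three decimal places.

t = h_c / sin θ = 0.0721 / 0.8788 = 0.082 mm.

0.082 mm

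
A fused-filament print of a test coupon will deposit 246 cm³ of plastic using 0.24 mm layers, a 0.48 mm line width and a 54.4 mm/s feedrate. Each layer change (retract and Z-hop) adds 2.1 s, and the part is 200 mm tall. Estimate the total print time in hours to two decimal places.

11.39 hours

Line area: 0.24 × 0.48 → 0.1152 mm².
Path length: 246000 mm³ / 0.1152 mm² → 2135416.7 mm.
Print-move time = 2135416.7 / 54.4 = 39254 s.
Layers = ⌈200/0.24⌉ = 834.
Z-hop total = 834 × 2.1 = 1751.4 s.
Total = 39254 + 1751.4 = 41005.4 s = 11.39 hours.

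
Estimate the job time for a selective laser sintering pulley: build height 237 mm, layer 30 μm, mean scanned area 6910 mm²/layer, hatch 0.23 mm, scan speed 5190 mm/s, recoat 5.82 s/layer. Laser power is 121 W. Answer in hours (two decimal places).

Layer count = ceil(237 / 0.03) = 7900.
Hatch length per layer = 6910 / 0.23 = 30043.5 mm.
Laser time per layer = 30043.5 / 5190, so 5.7887 s.
Per-layer time: 5.7887 + 5.82 → 11.6087 s.
Build time = 7900 × 11.6087 = 91708.73 s = 25.47 hours.

25.47 hours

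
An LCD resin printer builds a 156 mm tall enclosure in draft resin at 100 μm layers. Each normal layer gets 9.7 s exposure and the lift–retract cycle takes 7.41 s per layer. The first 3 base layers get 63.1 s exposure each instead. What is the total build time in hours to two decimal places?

Layers = ⌈156/0.1⌉ = 1560.
Base layers = 3 × (63.1 + 7.41), so 211.53 s.
Regular layers = 1557 × (9.7 + 7.41) = 26640.27 s.
Sum: 211.53 + 26640.27 = 26851.8 s → 7.46 hours.

7.46 hours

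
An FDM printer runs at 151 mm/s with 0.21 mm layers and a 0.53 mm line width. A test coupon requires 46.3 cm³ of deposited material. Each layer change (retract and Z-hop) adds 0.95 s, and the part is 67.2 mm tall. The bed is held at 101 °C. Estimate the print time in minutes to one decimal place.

51.0 minutes

Line area = 0.21 × 0.53 = 0.1113 mm².
Path length: 46300 mm³ / 0.1113 mm² → 415992.8 mm.
Time extruding: 415992.8 / 151 → 2754.9 s.
Layers = ⌈67.2/0.21⌉ = 320.
Z-hop total = 320 × 0.95 = 304 s.
Total = 2754.9 + 304 = 3058.9 s = 51.0 minutes.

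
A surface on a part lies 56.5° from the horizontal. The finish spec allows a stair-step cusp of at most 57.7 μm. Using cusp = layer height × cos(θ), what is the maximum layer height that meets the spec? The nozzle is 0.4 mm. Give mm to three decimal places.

0.105 mm

Layer height = cusp / cos(56.5°) = 0.0577 / 0.5519 = 0.105 mm.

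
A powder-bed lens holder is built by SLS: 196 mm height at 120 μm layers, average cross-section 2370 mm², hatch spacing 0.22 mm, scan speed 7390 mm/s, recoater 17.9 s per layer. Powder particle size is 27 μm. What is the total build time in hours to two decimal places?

8.79 hours

Number of layers: 196 / 0.12 → 1634 (rounded up).
Hatch length per layer = 2370 / 0.22 = 10772.7 mm.
Scan time per layer = 10772.7 / 7390 = 1.4577 s.
Time per layer = 1.4577 + 17.9 = 19.3577 s.
1634 layers × 19.3577 s/layer = 31630.4818 s, i.e. 8.79 hours.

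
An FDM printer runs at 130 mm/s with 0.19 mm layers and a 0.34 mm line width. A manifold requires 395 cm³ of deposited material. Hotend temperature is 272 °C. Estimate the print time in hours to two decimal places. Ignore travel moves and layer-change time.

13.07 hours

Line area = 0.19 × 0.34 = 0.0646 mm².
Toolpath length = 395 cm³ / 0.0646 mm² = 395000 / 0.0646 = 6114551.1 mm.
Extrusion time = 6114551.1 / 130 = 47035 s.
47035 s = 13.07 hours.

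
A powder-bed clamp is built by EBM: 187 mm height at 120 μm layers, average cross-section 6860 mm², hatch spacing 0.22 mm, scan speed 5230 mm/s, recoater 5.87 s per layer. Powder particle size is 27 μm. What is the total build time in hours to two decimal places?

5.12 hours

Layers = ⌈187/0.12⌉ = 1559.
Scan path per layer = 6860 / 0.22, so 31181.8 mm.
Scan time per layer = 31181.8 / 5230, so 5.9621 s.
Per-layer time = 5.9621 + 5.87, so 11.8321 s.
1559 layers × 11.8321 s/layer = 18446.2439 s, i.e. 5.12 hours.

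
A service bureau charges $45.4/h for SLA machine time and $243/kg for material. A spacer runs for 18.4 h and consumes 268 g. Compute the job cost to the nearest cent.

Machine cost: 45.4 × 18.4 → $835.36.
Feedstock cost = 243 × 268/1000, so $65.124.
Job cost: 835.36 + 65.124 = 900.484 ≈ $900.48.

$900.48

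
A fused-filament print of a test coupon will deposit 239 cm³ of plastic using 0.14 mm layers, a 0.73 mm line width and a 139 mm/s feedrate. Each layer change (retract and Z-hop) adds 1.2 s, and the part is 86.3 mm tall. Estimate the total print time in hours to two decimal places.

Line area: 0.14 × 0.73 → 0.1022 mm².
Total extruded path = 239000/0.1022 = 2338551.9 mm.
Time extruding: 2338551.9 / 139 → 16824.1 s.
Number of layers: 86.3 / 0.14 → 617 (rounded up).
Z-hop total = 617 × 1.2 = 740.4 s.
Altogether 16824.1 + 740.4 = 17564.5 s, i.e. 4.88 hours.

4.88 hours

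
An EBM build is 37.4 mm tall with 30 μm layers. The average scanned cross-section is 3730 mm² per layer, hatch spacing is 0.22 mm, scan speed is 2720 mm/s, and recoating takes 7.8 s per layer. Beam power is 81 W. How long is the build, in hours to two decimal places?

Layers = ⌈37.4/0.03⌉ = 1247.
Per-layer scan distance: 3730 / 0.22 → 16954.5 mm.
Per-layer scan time: 16954.5 / 2720 → 6.2333 s.
Time per layer = 6.2333 + 7.8, so 14.0333 s.
Build time = 1247 × 14.0333 = 17499.5251 s = 4.86 hours.

4.86 hours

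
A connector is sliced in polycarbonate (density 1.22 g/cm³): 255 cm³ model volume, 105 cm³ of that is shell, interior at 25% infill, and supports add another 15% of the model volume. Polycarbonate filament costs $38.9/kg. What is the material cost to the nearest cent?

$8.58

Infill region: 255 − 105 → 150 cm³.
Deposited infill: 0.25 × 150 → 37.5 cm³.
Support = 0.15 × 255 = 38.25 cm³.
Deposited volume = 105 + 37.5 + 38.25, so 180.75 cm³.
Mass = 180.75 × 1.22 = 220.515 g.
Cost = 220.515 g / 1000 × $38.9/kg = $8.58.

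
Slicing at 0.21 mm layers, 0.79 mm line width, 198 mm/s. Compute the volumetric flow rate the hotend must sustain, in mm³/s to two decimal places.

Extrusion cross-section = 0.21 × 0.79 = 0.1659 mm².
Q = v·A = 198 × 0.1659 = 32.85 mm³/s.

32.85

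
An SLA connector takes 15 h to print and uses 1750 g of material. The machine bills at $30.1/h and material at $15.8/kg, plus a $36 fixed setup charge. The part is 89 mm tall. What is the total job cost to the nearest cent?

Machine cost = 30.1 × 15 = $451.50.
Feedstock cost = 15.8 × 1750/1000, so $27.65.
Adding setup: 451.50 + 27.65 + 36 → $515.15.

$515.15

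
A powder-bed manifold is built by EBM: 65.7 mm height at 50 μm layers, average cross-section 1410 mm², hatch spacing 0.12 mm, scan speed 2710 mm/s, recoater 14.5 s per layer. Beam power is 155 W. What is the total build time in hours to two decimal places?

6.88 hours

Layer count = ceil(65.7 / 0.05) = 1314.
Scan path per layer = 1410 / 0.12, so 11750 mm.
Scan time per layer = 11750 / 2710, so 4.3358 s.
Time per layer: 4.3358 + 14.5 → 18.8358 s.
Build time = 1314 × 18.8358 = 24750.2412 s = 6.88 hours.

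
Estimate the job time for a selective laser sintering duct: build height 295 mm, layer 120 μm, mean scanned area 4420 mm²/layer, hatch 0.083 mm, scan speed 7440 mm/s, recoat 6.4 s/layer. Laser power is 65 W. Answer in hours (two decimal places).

Layers = ⌈295/0.12⌉ = 2459.
Hatch length per layer = 4420 / 0.083, so 53253 mm.
Laser time per layer = 53253 / 7440 = 7.1577 s.
Per-layer time = 7.1577 + 6.4, so 13.5577 s.
Total: 2459 × 13.5577 s = 33338.3843 s → 9.26 hours.

9.26 hours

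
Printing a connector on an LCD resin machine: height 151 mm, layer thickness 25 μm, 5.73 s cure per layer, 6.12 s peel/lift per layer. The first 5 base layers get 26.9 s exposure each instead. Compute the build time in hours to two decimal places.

19.91 hours

Number of layers: 151 / 0.025 → 6040 (rounded up).
Bottom layers = 5 × (26.9 + 6.12) = 165.1 s.
Regular layers: 6035 × (5.73 + 6.12) → 71514.75 s.
Sum: 165.1 + 71514.75 = 71679.85 s → 19.91 hours.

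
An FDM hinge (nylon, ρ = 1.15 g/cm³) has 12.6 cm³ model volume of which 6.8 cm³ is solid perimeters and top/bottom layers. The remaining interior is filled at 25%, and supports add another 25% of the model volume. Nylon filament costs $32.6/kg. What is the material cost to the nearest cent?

Infill region = 12.6 − 6.8 = 5.8 cm³.
Infill volume: 0.25 × 5.8 → 1.45 cm³.
Support = 0.25 × 12.6 = 3.15 cm³.
Deposited volume: 6.8 + 1.45 + 3.15 → 11.4 cm³.
Mass: 11.4 × 1.15 → 13.11 g.
Cost = 13.11 g / 1000 × $32.6/kg = $0.43.

$0.43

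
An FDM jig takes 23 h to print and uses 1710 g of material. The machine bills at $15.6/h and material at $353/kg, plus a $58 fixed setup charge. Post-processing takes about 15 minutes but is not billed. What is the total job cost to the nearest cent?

$1020.43

Machine-time cost = 15.6 × 23 = $358.80.
Material cost = 353 × 1710/1000, so $603.63.
Total = 358.80 + 603.63 + 58 = $1020.43.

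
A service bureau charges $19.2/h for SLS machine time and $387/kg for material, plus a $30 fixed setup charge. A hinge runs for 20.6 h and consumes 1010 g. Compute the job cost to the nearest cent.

Machine-time cost = 19.2 × 20.6 = $395.52.
Material charge = 387 × 1010/1000 = $390.87.
Adding setup: 395.52 + 390.87 + 30 → $816.39.

$816.39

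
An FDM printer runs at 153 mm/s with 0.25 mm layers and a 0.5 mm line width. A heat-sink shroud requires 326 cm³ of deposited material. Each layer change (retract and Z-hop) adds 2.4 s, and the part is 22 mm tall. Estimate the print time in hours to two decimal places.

Bead cross-section = 0.25 × 0.5, so 0.125 mm².
Toolpath length = 326 cm³ / 0.125 mm² = 326000 / 0.125 = 2608000 mm.
Print-move time = 2608000 / 153 = 17045.8 s.
Layers = ⌈22/0.25⌉ = 88.
Non-print overhead: 88 × 2.4 → 211.2 s.
Altogether 17045.8 + 211.2 = 17257 s, i.e. 4.79 hours.

4.79 hours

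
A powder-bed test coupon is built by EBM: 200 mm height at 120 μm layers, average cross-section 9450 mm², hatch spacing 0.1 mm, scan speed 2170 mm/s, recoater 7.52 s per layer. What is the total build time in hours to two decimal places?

23.65 hours

Layer count = ceil(200 / 0.12) = 1667.
Per-layer scan distance: 9450 / 0.1 → 94500 mm.
Scan time per layer = 94500 / 2170, so 43.5484 s.
Time per layer = 43.5484 + 7.52 = 51.0684 s.
Total: 1667 × 51.0684 s = 85131.0228 s → 23.65 hours.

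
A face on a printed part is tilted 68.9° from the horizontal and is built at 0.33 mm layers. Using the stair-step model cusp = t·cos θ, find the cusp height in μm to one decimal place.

118.8 μm

cos(68.9°) = 0.3600, so cusp = 0.33 × 0.3600 = 0.1188 mm → 118.8 μm.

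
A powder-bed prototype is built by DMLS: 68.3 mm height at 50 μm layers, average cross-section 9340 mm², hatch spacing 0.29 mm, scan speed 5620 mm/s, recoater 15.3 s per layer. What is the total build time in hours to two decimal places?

Layer count = ceil(68.3 / 0.05) = 1366.
Per-layer scan distance = 9340 / 0.29 = 32206.9 mm.
Per-layer scan time: 32206.9 / 5620 → 5.7308 s.
Time per layer = 5.7308 + 15.3 = 21.0308 s.
1366 layers × 21.0308 s/layer = 28728.0728 s, i.e. 7.98 hours.

7.98 hours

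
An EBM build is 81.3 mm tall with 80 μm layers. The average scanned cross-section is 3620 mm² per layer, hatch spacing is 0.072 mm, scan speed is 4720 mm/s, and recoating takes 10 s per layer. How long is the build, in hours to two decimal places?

5.83 hours

Layer count = ceil(81.3 / 0.08) = 1017.
Scan path per layer: 3620 / 0.072 → 50277.8 mm.
Per-layer scan time = 50277.8 / 4720 = 10.6521 s.
Time per layer = 10.6521 + 10 = 20.6521 s.
Build time = 1017 × 20.6521 = 21003.1857 s = 5.83 hours.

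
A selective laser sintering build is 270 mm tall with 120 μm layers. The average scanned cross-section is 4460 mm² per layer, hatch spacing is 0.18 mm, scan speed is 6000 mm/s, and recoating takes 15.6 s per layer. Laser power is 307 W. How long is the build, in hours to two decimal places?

12.33 hours

Number of layers: 270 / 0.12 → 2250 (rounded up).
Hatch length per layer = 4460 / 0.18 = 24777.8 mm.
Scan time per layer = 24777.8 / 6000 = 4.1296 s.
Time per layer: 4.1296 + 15.6 → 19.7296 s.
Build time = 2250 × 19.7296 = 44391.6 s = 12.33 hours.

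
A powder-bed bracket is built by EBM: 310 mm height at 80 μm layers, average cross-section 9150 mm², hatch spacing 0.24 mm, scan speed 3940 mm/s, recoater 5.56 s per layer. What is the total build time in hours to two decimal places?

16.40 hours

Layers = ⌈310/0.08⌉ = 3875.
Scan path per layer = 9150 / 0.24, so 38125 mm.
Scan time per layer = 38125 / 3940, so 9.6764 s.
Per-layer time = 9.6764 + 5.56 = 15.2364 s.
Total: 3875 × 15.2364 s = 59041.05 s → 16.40 hours.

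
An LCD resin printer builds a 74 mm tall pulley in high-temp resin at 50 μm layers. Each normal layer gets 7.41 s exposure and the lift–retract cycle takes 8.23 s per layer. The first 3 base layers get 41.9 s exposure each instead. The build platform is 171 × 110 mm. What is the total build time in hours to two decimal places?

6.46 hours

Layers = ⌈74/0.05⌉ = 1480.
Base layers: 3 × (41.9 + 8.23) → 150.39 s.
Regular layers: 1477 × (7.41 + 8.23) → 23100.28 s.
Sum: 150.39 + 23100.28 = 23250.67 s → 6.46 hours.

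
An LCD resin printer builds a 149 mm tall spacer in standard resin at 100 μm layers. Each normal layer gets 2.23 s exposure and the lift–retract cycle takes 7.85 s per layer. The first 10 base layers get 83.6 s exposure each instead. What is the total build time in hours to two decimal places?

4.40 hours

Layer count = ceil(149 / 0.1) = 1490.
Bottom layers: 10 × (83.6 + 7.85) → 914.5 s.
Remaining layers = 1480 × (2.23 + 7.85) = 14918.4 s.
Sum: 914.5 + 14918.4 = 15832.9 s → 4.40 hours.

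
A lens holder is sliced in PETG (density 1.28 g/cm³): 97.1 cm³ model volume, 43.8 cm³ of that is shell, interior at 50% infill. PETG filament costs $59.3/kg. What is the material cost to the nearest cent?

$5.35

Infill region = 97.1 − 43.8, so 53.3 cm³.
Deposited infill = 0.50 × 53.3, so 26.65 cm³.
Deposited volume = 43.8 + 26.65, so 70.45 cm³.
Mass = 70.45 × 1.28, so 90.176 g.
At $59.3/kg: 90.176/1000 × 59.3 = $5.35.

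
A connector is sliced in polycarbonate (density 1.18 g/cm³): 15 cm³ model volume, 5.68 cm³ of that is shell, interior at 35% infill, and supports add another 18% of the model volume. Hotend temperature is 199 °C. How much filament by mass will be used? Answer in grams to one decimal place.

Infill region = 15 − 5.68 = 9.32 cm³.
Infill deposited = 0.35 × 9.32 = 3.262 cm³.
Support: 0.18 × 15 → 2.7 cm³.
Total extruded: 5.68 + 3.262 + 2.7 → 11.642 cm³.
Mass = 11.642 × 1.18 = 13.73756 g.

13.7 g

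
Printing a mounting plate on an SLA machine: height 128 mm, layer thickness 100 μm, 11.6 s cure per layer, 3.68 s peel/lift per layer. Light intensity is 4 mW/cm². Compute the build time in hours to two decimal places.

Layer count = ceil(128 / 0.1) = 1280.
Each layer takes: 11.6 + 3.68 → 15.28 s.
Build time: 1280 × 15.28 s = 19558.4 s, i.e. 5.43 hours.

5.43 hours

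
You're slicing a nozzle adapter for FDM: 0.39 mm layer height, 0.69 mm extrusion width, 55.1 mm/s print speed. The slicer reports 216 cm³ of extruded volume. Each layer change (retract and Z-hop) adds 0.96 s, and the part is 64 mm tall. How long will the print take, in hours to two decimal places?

4.09 hours

Extrusion cross-section = 0.39 × 0.69, so 0.2691 mm².
Total extruded path = 216000/0.2691 = 802675.6 mm.
Print-move time = 802675.6 / 55.1, so 14567.6 s.
Number of layers: 64 / 0.39 → 165 (rounded up).
Non-print overhead: 165 × 0.96 → 158.4 s.
Altogether 14567.6 + 158.4 = 14726 s, i.e. 4.09 hours.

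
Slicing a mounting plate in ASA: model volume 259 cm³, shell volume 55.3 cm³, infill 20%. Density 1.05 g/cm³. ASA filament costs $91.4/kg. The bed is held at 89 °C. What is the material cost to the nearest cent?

$9.22

Infill region = 259 − 55.3 = 203.7 cm³.
Deposited infill = 0.20 × 203.7, so 40.74 cm³.
Total printed volume = 55.3 + 40.74 = 96.04 cm³.
Mass = 96.04 × 1.05 = 100.842 g.
Cost = 100.842 g / 1000 × $91.4/kg = $9.22.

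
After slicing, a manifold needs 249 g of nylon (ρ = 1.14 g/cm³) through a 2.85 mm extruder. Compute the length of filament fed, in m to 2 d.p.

34.24 m

Volume = 249 g / 1.14 g·cm⁻³ = 218.4211 cm³ = 218421.1 mm³.
Filament cross-section = π × (2.85/2)² = 6.3794 mm².
L = V/A = 218421.1/6.3794 = 34238.5 mm → 34.24 m.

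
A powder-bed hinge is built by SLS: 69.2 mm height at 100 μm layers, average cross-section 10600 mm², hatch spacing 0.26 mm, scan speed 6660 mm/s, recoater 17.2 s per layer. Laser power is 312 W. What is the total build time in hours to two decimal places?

4.48 hours

Number of layers: 69.2 / 0.1 → 692 (rounded up).
Scan path per layer = 10600 / 0.26 = 40769.2 mm.
Laser time per layer = 40769.2 / 6660, so 6.1215 s.
Layer cycle: 6.1215 + 17.2 → 23.3215 s.
692 layers × 23.3215 s/layer = 16138.478 s, i.e. 4.48 hours.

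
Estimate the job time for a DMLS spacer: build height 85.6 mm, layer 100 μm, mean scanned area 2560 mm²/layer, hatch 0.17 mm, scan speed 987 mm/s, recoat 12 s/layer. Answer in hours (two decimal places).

6.48 hours

Layers = ⌈85.6/0.1⌉ = 856.
Per-layer scan distance: 2560 / 0.17 → 15058.8 mm.
Scan time per layer: 15058.8 / 987 → 15.2571 s.
Layer cycle = 15.2571 + 12, so 27.2571 s.
Total: 856 × 27.2571 s = 23332.0776 s → 6.48 hours.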